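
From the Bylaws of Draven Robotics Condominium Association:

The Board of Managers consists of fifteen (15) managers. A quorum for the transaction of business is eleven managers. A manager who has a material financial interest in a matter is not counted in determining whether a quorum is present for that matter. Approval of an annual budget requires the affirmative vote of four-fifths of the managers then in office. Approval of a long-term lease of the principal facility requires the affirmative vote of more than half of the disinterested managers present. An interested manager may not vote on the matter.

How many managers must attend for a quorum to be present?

The quorum is fixed at 11.

11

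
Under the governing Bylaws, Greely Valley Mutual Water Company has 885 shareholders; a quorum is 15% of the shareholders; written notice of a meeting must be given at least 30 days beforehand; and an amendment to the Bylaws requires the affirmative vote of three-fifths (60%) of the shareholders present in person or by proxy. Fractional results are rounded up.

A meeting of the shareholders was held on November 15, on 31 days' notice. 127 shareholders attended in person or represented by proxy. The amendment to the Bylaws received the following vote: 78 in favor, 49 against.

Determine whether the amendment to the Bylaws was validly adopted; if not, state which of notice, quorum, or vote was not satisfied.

Invalid — quorum requirement not satisfied.

Notice: 31 days given; 30 required. Satisfied.
Quorum: 15% of 885 = 132.75, rounded up to 133; 127 present. Not satisfied.
Vote: requires three-fifths of those present (127); 3/5 of 127 = 76.20, rounded up to 77, so 77 needed; 78 in favor. Satisfied.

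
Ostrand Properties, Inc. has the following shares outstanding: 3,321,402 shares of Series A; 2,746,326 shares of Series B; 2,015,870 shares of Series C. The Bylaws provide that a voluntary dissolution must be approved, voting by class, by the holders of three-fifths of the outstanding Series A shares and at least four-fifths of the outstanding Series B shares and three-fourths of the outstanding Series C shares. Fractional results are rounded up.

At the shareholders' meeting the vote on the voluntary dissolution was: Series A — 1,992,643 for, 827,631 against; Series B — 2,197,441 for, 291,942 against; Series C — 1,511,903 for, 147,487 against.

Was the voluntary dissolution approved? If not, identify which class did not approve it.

Not approved — the Series A shares did not give the required vote.

Series A: 3/5 of 3321402 = 1992841.20, rounded up to 1992842; 1,992,842 required, 1,992,643 in favor — not approved.
Series B: 4/5 of 2746326 = 2197060.80, rounded up to 2197061; 2,197,061 required, 2,197,441 in favor — approved.
Series C: 3/4 of 2015870 = 1511902.50, rounded up to 1511903; 1,511,903 required, 1,511,903 in favor — approved.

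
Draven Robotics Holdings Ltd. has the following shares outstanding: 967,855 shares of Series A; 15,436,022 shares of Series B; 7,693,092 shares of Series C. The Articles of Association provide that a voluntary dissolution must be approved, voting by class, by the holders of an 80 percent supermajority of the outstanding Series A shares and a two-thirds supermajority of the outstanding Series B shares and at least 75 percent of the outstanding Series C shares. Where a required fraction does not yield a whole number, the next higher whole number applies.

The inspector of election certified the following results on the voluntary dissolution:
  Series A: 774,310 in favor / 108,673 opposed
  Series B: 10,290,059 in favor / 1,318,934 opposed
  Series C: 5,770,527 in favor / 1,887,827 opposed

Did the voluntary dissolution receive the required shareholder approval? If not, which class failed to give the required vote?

Series A: 4/5 of 967855 = 774284; 774,284 required, 774,310 in favor — approved.
Series B: 2/3 of 15436022 = 10290681.33, rounded up to 10290682; 10,290,682 required, 10,290,059 in favor — not approved.
Series C: 3/4 of 7693092 = 5769819; 5,769,819 required, 5,770,527 in favor — approved.

Not approved — the Series B shares did not give the required vote.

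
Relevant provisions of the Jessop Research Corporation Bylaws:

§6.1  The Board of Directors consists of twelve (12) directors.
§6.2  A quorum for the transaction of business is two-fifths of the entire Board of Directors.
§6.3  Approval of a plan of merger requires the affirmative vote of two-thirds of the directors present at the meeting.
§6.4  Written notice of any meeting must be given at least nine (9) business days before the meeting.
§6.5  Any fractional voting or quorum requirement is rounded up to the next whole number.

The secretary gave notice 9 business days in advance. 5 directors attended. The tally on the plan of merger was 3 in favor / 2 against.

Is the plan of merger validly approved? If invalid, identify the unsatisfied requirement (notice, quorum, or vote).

Notice: 9 business days given; 9 required (9 ≥ 9). Satisfied.
Quorum: 5 present; quorum is 5. Satisfied.
Vote: the plan of merger requires two-thirds of the directors present (5). 2/3 of 5 = 3.33, rounded up to 4, so 4 affirmative votes are needed; 3 voted in favor. Not satisfied.

Invalid — vote requirement not satisfied.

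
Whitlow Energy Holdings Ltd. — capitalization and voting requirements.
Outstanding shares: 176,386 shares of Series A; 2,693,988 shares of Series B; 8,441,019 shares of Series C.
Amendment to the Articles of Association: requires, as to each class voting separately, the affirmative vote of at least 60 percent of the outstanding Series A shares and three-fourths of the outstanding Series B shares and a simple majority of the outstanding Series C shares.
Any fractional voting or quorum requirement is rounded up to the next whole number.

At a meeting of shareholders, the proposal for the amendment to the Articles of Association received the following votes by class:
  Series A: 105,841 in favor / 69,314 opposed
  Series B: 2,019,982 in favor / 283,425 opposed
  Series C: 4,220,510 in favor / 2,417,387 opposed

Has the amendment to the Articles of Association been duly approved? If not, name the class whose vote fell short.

Series A: 3/5 of 176386 = 105831.60, rounded up to 105832; 105,832 required, 105,841 in favor — approved.
Series B: 3/4 of 2693988 = 2020491; 2,020,491 required, 2,019,982 in favor — not approved.
Series C: a majority of 8441019 is 4220510; 4,220,510 required, 4,220,510 in favor — approved.

Not approved — the Series B shares did not give the required vote.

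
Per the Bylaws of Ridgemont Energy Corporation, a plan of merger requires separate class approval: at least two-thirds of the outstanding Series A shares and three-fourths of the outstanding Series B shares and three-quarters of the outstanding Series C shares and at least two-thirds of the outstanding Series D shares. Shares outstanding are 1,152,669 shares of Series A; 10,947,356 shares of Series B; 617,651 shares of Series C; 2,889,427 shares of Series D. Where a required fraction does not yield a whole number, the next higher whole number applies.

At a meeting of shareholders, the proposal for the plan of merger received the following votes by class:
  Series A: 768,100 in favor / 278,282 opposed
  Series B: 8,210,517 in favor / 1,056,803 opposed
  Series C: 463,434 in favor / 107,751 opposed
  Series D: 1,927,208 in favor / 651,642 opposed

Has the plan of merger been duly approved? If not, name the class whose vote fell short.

Not approved — the Series A shares did not give the required vote.

Series A: 2/3 of 1152669 = 768446; 768,446 required, 768,100 in favor — not approved.
Series B: 3/4 of 10947356 = 8210517; 8,210,517 required, 8,210,517 in favor — approved.
Series C: 3/4 of 617651 = 463238.25, rounded up to 463239; 463,239 required, 463,434 in favor — approved.
Series D: 2/3 of 2889427 = 1926284.67, rounded up to 1926285; 1,926,285 required, 1,927,208 in favor — approved.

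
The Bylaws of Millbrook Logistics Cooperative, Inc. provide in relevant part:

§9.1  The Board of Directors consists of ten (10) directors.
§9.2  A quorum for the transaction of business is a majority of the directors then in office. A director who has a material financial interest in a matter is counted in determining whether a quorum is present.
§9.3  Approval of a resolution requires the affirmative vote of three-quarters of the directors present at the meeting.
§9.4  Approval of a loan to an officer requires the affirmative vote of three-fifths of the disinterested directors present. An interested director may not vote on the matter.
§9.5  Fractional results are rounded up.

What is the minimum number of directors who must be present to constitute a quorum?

A majority of 10 is 6.

6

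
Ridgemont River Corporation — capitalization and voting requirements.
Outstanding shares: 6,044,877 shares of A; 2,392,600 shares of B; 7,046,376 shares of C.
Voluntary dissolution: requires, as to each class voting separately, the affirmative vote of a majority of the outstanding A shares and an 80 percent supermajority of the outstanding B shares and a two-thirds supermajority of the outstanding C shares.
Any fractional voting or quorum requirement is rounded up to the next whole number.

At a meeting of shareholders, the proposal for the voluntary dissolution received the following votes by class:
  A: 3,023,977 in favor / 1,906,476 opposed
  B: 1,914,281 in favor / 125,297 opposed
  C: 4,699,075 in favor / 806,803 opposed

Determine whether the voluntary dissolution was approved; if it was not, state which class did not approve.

Approved — every class gave the required vote.

A: a majority of 6044877 is 3022439; 3,022,439 required, 3,023,977 in favor — approved.
B: 4/5 of 2392600 = 1914080; 1,914,080 required, 1,914,281 in favor — approved.
C: 2/3 of 7046376 = 4697584; 4,697,584 required, 4,699,075 in favor — approved.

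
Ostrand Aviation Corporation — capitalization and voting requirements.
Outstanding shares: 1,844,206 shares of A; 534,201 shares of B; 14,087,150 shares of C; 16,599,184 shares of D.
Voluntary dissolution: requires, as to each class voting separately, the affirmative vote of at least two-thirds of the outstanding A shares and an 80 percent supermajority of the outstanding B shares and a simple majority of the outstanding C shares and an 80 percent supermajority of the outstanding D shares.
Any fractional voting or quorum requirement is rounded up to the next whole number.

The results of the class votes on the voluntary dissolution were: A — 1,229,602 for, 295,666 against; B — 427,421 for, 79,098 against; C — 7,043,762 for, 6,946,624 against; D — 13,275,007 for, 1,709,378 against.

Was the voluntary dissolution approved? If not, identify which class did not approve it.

A: 2/3 of 1844206 = 1229470.67, rounded up to 1229471; 1,229,471 required, 1,229,602 in favor — approved.
B: 4/5 of 534201 = 427360.80, rounded up to 427361; 427,361 required, 427,421 in favor — approved.
C: a majority of 14087150 is 7043576; 7,043,576 required, 7,043,762 in favor — approved.
D: 4/5 of 16599184 = 13279347.20, rounded up to 13279348; 13,279,348 required, 13,275,007 in favor — not approved.

Not approved — the D shares did not give the required vote.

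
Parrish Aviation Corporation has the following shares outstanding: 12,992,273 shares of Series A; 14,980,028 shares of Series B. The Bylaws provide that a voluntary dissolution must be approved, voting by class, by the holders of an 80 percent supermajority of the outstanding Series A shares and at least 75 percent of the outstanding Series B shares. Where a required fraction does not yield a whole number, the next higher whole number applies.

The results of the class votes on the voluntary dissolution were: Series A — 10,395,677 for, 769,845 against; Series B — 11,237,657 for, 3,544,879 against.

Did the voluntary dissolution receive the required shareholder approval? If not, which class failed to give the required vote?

Series A: 4/5 of 12992273 = 10393818.40, rounded up to 10393819; 10,393,819 required, 10,395,677 in favor — approved.
Series B: 3/4 of 14980028 = 11235021; 11,235,021 required, 11,237,657 in favor — approved.

Approved — every class gave the required vote.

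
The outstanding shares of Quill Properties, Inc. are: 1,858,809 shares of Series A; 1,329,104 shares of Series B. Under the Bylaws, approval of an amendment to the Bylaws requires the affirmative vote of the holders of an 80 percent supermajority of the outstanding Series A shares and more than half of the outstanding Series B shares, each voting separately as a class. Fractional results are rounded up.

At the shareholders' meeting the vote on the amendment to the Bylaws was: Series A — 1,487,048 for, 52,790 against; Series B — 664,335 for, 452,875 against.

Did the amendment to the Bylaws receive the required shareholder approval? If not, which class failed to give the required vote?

Not approved — the Series B shares did not give the required vote.

Series A: 4/5 of 1858809 = 1487047.20, rounded up to 1487048; 1,487,048 required, 1,487,048 in favor — approved.
Series B: a majority of 1329104 is 664553; 664,553 required, 664,335 in favor — not approved.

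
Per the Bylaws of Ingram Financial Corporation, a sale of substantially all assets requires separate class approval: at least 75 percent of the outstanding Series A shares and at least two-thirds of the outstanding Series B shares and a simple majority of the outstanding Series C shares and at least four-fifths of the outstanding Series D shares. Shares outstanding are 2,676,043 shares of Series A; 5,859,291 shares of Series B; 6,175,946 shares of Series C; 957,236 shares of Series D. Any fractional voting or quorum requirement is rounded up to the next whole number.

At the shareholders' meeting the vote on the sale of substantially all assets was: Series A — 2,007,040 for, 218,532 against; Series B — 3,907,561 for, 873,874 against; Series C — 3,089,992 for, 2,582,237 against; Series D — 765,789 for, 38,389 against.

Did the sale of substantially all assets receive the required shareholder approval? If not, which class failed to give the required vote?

Series A: 3/4 of 2676043 = 2007032.25, rounded up to 2007033; 2,007,033 required, 2,007,040 in favor — approved.
Series B: 2/3 of 5859291 = 3906194; 3,906,194 required, 3,907,561 in favor — approved.
Series C: a majority of 6175946 is 3087974; 3,087,974 required, 3,089,992 in favor — approved.
Series D: 4/5 of 957236 = 765788.80, rounded up to 765789; 765,789 required, 765,789 in favor — approved.

Approved — every class gave the required vote.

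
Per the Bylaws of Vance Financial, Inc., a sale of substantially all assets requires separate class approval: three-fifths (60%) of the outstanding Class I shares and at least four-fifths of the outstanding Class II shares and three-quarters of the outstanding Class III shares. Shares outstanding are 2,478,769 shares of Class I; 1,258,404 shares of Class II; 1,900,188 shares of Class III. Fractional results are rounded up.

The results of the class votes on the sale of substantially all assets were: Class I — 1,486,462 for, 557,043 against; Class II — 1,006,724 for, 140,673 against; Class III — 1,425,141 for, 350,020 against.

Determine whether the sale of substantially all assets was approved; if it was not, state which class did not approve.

Class I: 3/5 of 2478769 = 1487261.40, rounded up to 1487262; 1,487,262 required, 1,486,462 in favor — not approved.
Class II: 4/5 of 1258404 = 1006723.20, rounded up to 1006724; 1,006,724 required, 1,006,724 in favor — approved.
Class III: 3/4 of 1900188 = 1425141; 1,425,141 required, 1,425,141 in favor — approved.

Not approved — the Class I shares did not give the required vote.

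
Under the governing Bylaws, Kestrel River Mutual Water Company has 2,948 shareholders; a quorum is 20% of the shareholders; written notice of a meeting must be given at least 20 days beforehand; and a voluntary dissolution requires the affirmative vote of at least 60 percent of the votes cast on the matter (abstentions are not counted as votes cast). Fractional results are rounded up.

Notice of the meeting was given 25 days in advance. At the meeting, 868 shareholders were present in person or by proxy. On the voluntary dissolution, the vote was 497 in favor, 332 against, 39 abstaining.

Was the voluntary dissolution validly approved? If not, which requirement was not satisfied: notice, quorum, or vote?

Notice: 25 days given; 20 required. Satisfied.
Quorum: 20% of 2,948 = 589.60, rounded up to 590; 868 present. Satisfied.
Vote: requires three-fifths of the votes cast (868 − 39 abstaining = 829); 3/5 of 829 = 497.40, rounded up to 498, so 498 needed; 497 in favor. Not satisfied.

Invalid — vote requirement not satisfied.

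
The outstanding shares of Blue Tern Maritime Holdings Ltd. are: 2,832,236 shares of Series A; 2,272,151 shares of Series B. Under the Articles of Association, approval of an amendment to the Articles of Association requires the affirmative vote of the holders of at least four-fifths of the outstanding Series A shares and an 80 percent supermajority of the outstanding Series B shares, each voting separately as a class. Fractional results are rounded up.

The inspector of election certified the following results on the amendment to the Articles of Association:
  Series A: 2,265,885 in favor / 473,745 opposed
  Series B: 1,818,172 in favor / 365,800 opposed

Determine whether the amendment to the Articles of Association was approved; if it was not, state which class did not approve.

Series A: 4/5 of 2832236 = 2265788.80, rounded up to 2265789; 2,265,789 required, 2,265,885 in favor — approved.
Series B: 4/5 of 2272151 = 1817720.80, rounded up to 1817721; 1,817,721 required, 1,818,172 in favor — approved.

Approved — every class gave the required vote.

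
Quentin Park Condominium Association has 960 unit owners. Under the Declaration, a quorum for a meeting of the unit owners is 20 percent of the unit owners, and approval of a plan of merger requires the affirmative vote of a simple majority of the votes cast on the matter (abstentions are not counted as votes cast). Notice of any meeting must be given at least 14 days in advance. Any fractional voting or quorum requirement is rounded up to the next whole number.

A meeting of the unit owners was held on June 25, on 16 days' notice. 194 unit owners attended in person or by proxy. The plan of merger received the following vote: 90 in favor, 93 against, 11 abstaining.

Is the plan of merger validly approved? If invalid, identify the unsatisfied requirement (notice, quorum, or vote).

Notice: 16 days given; 14 required. Satisfied.
Quorum: 20% of 960 = 192; 194 present. Satisfied.
Vote: requires a majority of the votes cast (194 − 11 abstaining = 183); a majority of 183 is 92, so 92 needed; 90 in favor. Not satisfied.

Invalid — vote requirement not satisfied.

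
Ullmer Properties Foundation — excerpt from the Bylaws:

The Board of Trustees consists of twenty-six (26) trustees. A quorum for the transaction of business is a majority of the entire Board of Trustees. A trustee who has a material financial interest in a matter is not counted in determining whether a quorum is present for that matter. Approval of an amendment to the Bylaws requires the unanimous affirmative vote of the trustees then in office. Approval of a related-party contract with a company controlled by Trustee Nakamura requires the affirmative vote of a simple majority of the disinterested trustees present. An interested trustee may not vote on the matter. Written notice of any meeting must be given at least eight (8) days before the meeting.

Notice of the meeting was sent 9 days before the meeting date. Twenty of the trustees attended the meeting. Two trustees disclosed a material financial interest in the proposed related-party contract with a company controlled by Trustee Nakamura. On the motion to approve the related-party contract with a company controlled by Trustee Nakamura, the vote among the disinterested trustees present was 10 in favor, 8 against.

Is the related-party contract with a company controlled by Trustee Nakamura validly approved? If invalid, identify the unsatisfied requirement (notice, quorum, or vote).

Notice: 9 days given; 8 required (9 ≥ 8). Satisfied.
Quorum: 20 present, but the 2 interested trustees do not count, leaving 18. Quorum is 14. Satisfied.
Vote: the related-party contract with a company controlled by Trustee Nakamura requires a majority of the disinterested trustees present (20 − 2 = 18). A majority of 18 is 10, so 10 affirmative votes are needed; 10 voted in favor. Satisfied.

Valid — all requirements satisfied.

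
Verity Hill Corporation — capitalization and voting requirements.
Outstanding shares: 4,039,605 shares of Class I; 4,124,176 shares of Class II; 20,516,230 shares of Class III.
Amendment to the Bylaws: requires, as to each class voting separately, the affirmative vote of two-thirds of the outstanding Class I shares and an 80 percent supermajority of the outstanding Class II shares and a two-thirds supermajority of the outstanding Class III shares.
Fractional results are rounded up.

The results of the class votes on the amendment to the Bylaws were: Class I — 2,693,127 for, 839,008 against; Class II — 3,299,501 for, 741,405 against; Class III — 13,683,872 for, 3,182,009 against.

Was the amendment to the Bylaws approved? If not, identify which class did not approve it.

Class I: 2/3 of 4039605 = 2693070; 2,693,070 required, 2,693,127 in favor — approved.
Class II: 4/5 of 4124176 = 3299340.80, rounded up to 3299341; 3,299,341 required, 3,299,501 in favor — approved.
Class III: 2/3 of 20516230 = 13677486.67, rounded up to 13677487; 13,677,487 required, 13,683,872 in favor — approved.

Approved — every class gave the required vote.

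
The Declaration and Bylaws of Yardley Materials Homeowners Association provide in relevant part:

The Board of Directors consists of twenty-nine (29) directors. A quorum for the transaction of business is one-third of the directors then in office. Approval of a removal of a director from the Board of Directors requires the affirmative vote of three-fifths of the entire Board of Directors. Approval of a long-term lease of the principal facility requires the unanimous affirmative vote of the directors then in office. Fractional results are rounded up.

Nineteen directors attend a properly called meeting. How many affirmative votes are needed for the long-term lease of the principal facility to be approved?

The long-term lease of the principal facility requires the unanimous vote of the directors then in office (29).
Unanimous means all 29.
(Only 19 can vote, so the long-term lease of the principal facility cannot pass at this meeting, but the required vote is still 29.)

29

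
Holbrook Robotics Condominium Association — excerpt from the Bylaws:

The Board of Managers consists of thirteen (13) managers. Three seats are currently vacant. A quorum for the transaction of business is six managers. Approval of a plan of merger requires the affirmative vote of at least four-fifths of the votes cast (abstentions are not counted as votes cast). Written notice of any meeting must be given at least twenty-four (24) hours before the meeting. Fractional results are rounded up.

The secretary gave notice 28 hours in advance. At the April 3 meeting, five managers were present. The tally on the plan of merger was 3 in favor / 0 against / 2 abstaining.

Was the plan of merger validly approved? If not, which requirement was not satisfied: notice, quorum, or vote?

Notice: 28 hours given; 24 required (28 ≥ 24). Satisfied.
Quorum: 5 present; quorum is 6. Not satisfied.
Vote: the plan of merger requires four-fifths of the votes cast (5 present − 2 abstaining = 3). 4/5 of 3 = 2.40, rounded up to 3, so 3 affirmative votes are needed; 3 voted in favor. Satisfied. (Moot — without a quorum no business can be validly transacted.)

Invalid — quorum requirement not satisfied.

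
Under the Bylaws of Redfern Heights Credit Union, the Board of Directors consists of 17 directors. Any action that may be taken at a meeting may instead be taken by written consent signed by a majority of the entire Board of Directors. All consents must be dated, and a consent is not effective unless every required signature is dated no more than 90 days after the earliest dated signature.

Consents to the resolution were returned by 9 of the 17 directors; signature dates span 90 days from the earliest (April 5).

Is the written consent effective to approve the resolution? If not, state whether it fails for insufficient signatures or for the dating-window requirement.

Effective — both the signature and dating-window requirements are satisfied.

Signatures required: a majority of 17 — a majority of 17 is 9, so 9 needed; 9 signed. Sufficient.
Dating window: the latest signature is 90 days after the earliest; the limit is 90 days. Within the window.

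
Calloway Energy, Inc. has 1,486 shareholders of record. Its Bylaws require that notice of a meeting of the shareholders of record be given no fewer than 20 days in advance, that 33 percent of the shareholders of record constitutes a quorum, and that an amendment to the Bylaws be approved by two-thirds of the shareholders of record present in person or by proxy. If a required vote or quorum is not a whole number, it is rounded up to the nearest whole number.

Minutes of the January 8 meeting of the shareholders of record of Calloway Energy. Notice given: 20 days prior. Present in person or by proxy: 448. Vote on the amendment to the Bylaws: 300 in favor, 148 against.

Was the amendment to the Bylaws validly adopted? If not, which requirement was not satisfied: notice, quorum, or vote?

Notice: 20 days given; 20 required. Satisfied.
Quorum: 33% of 1,486 = 490.38, rounded up to 491; 448 present. Not satisfied.
Vote: requires two-thirds of those present (448); 2/3 of 448 = 298.67, rounded up to 299, so 299 needed; 300 in favor. Satisfied.

Invalid — quorum requirement not satisfied.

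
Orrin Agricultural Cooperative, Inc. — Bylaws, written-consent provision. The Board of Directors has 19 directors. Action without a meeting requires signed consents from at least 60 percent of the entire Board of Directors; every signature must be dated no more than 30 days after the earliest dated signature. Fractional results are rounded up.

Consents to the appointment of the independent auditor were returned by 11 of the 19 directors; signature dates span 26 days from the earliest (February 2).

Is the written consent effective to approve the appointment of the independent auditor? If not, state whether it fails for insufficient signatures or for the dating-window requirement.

Signatures required: at least 60 percent of 19 — 3/5 of 19 = 11.40, rounded up to 12, so 12 needed; 11 signed. Insufficient.
Dating window: the latest signature is 26 days after the earliest; the limit is 30 days. Within the window.

Not effective — insufficient signatures.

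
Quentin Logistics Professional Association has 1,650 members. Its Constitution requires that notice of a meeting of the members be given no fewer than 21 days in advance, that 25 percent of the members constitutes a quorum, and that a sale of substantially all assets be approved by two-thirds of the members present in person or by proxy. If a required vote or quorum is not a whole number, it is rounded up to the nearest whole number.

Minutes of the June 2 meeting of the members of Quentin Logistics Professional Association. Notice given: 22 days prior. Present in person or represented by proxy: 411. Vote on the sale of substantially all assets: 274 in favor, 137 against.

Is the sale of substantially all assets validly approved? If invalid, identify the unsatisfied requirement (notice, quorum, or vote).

Notice: 22 days given; 21 required. Satisfied.
Quorum: 25% of 1,650 = 412.50, rounded up to 413; 411 present. Not satisfied.
Vote: requires two-thirds of those present (411); 2/3 of 411 = 274, so 274 needed; 274 in favor. Satisfied.

Invalid — quorum requirement not satisfied.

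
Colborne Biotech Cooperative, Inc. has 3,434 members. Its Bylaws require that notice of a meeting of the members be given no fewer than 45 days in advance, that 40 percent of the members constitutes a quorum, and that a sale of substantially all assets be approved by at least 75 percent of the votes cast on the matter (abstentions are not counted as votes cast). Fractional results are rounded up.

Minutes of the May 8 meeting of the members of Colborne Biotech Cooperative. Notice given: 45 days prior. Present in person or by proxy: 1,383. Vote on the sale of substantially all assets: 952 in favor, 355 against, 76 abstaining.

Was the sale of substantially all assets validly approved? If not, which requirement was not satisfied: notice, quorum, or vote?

Notice: 45 days given; 45 required. Satisfied.
Quorum: 40% of 3,434 = 1,373.60, rounded up to 1,374; 1,383 present. Satisfied.
Vote: requires three-fourths of the votes cast (1,383 − 76 abstaining = 1,307); 3/4 of 1307 = 980.25, rounded up to 981, so 981 needed; 952 in favor. Not satisfied.

Invalid — vote requirement not satisfied.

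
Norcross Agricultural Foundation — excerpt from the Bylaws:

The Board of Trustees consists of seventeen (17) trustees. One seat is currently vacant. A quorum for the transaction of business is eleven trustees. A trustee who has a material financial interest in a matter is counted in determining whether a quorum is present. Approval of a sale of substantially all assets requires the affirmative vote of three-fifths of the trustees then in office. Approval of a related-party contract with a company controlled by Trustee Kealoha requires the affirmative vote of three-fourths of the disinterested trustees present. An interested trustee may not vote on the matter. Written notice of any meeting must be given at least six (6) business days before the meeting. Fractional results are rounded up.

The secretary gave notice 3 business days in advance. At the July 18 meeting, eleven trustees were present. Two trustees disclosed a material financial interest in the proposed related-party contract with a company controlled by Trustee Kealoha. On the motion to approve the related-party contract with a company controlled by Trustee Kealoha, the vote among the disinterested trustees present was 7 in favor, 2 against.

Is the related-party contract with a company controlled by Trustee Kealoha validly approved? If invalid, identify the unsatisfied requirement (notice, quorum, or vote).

Notice: 3 business days given; 6 required (3 < 6). Not satisfied.
Quorum: 11 present (interested trustees count toward quorum); quorum is 11. Satisfied.
Vote: the related-party contract with a company controlled by Trustee Kealoha requires three-fourths of the disinterested trustees present (11 − 2 = 9). 3/4 of 9 = 6.75, rounded up to 7, so 7 affirmative votes are needed; 7 voted in favor. Satisfied.

Invalid — notice requirement not satisfied.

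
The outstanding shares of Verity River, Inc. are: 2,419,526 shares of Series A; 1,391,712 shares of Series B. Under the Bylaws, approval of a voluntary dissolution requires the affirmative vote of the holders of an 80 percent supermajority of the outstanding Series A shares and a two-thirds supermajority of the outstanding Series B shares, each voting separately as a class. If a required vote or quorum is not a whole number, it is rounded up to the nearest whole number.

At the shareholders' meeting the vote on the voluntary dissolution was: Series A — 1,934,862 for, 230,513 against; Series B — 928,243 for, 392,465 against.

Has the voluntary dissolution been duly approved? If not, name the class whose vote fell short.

Not approved — the Series A shares did not give the required vote.

Series A: 4/5 of 2419526 = 1935620.80, rounded up to 1935621; 1,935,621 required, 1,934,862 in favor — not approved.
Series B: 2/3 of 1391712 = 927808; 927,808 required, 928,243 in favor — approved.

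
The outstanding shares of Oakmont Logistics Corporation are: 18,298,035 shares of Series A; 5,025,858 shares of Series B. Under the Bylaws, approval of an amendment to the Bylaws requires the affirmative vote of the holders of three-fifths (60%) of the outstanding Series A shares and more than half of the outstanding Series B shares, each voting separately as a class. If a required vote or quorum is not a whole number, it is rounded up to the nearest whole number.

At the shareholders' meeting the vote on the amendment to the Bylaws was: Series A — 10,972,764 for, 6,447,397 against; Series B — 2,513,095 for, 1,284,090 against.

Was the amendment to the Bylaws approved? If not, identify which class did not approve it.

Not approved — the Series A shares did not give the required vote.

Series A: 3/5 of 18298035 = 10978821; 10,978,821 required, 10,972,764 in favor — not approved.
Series B: a majority of 5025858 is 2512930; 2,512,930 required, 2,513,095 in favor — approved.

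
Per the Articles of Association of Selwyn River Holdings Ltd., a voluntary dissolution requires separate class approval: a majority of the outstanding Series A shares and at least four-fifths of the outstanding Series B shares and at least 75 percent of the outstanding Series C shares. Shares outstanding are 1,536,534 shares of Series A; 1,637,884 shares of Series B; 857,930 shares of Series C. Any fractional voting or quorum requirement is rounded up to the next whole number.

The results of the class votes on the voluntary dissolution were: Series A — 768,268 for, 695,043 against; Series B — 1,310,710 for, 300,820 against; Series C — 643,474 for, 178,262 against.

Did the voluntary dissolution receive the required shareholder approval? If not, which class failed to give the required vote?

Series A: a majority of 1536534 is 768268; 768,268 required, 768,268 in favor — approved.
Series B: 4/5 of 1637884 = 1310307.20, rounded up to 1310308; 1,310,308 required, 1,310,710 in favor — approved.
Series C: 3/4 of 857930 = 643447.50, rounded up to 643448; 643,448 required, 643,474 in favor — approved.

Approved — every class gave the required vote.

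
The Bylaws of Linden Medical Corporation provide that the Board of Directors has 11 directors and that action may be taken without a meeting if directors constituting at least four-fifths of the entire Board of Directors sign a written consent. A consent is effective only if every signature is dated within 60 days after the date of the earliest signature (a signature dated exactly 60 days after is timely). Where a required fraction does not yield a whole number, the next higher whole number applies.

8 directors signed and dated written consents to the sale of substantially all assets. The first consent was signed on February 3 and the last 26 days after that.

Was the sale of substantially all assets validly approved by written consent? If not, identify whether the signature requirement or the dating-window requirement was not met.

Not effective — insufficient signatures.

Signatures required: at least four-fifths of 11 — 4/5 of 11 = 8.80, rounded up to 9, so 9 needed; 8 signed. Insufficient.
Dating window: the latest signature is 26 days after the earliest; the limit is 60 days. Within the window.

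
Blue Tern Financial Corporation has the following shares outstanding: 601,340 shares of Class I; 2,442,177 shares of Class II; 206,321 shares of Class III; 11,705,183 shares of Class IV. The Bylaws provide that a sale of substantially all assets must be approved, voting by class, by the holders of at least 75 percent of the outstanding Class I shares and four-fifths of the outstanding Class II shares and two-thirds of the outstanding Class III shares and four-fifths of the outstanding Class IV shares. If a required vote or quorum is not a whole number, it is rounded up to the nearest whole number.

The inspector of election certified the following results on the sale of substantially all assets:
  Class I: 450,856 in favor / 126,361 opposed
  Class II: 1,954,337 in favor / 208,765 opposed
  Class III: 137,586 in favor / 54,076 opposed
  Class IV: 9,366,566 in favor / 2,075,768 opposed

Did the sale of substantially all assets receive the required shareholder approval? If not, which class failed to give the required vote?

Class I: 3/4 of 601340 = 451005; 451,005 required, 450,856 in favor — not approved.
Class II: 4/5 of 2442177 = 1953741.60, rounded up to 1953742; 1,953,742 required, 1,954,337 in favor — approved.
Class III: 2/3 of 206321 = 137547.33, rounded up to 137548; 137,548 required, 137,586 in favor — approved.
Class IV: 4/5 of 11705183 = 9364146.40, rounded up to 9364147; 9,364,147 required, 9,366,566 in favor — approved.

Not approved — the Class I shares did not give the required vote.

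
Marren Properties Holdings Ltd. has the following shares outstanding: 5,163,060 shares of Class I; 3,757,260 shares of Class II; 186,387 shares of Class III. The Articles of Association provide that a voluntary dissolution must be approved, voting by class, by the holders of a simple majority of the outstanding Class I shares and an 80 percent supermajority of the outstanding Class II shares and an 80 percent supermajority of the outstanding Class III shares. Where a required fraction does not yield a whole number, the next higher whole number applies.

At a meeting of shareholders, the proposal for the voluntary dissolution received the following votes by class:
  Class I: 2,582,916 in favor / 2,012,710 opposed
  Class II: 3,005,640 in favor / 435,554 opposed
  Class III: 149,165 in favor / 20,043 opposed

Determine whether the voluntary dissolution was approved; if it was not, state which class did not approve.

Not approved — the Class II shares did not give the required vote.

Class I: a majority of 5163060 is 2581531; 2,581,531 required, 2,582,916 in favor — approved.
Class II: 4/5 of 3757260 = 3005808; 3,005,808 required, 3,005,640 in favor — not approved.
Class III: 4/5 of 186387 = 149109.60, rounded up to 149110; 149,110 required, 149,165 in favor — approved.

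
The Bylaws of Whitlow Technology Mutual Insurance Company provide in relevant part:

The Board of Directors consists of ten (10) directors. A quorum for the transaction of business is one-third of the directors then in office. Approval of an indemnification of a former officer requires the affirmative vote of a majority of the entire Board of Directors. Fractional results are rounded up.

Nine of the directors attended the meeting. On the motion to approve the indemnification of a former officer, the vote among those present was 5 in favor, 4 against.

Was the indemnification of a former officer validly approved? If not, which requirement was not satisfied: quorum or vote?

Invalid — vote requirement not satisfied.

Quorum: 9 present; quorum is 4. Satisfied.
Vote: the indemnification of a former officer requires a majority of the entire Board of Directors (10). A majority of 10 is 6, so 6 affirmative votes are needed; 5 voted in favor. Not satisfied.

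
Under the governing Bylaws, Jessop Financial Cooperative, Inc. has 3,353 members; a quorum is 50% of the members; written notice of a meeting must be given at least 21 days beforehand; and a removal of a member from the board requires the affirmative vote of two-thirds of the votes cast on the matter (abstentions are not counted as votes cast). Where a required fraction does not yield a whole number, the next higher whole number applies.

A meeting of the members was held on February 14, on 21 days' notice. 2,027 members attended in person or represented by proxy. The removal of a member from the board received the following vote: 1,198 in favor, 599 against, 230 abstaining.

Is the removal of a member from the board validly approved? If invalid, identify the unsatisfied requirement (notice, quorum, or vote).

Valid — all requirements satisfied.

Notice: 21 days given; 21 required. Satisfied.
Quorum: 50% of 3,353 = 1,676.50, rounded up to 1,677; 2,027 present. Satisfied.
Vote: requires two-thirds of the votes cast (2,027 − 230 abstaining = 1,797); 2/3 of 1797 = 1198, so 1,198 needed; 1,198 in favor. Satisfied.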